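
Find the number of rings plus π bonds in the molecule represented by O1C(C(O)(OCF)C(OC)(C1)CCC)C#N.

3

Molecular formula from the SMILES: C10H16FNO4.
DoU = (2C + 2 + N − H − X)/2 = (2·10 + 2 + 1 − 16 − 1)/2 = 6/2 = 3.
(Structurally: 1 ring(s) + 2 π bond(s) = 3.)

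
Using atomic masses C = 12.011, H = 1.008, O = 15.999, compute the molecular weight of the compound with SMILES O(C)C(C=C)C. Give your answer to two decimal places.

86.13

Molecular formula: C5H10O.
M = 5×12.011 + 10×1.008 + 1×15.999 = 86.13 g/mol.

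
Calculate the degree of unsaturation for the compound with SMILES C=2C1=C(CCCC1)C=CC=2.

5

Molecular formula from the SMILES: C10H12.
DoU = (2C + 2 + N − H − X)/2 = (2·10 + 2 + 0 − 12 − 0)/2 = 10/2 = 5.
(Structurally: 2 ring(s) + 3 π bond(s) = 5.)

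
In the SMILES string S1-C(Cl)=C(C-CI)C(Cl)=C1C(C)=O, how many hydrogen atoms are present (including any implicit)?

Hydrogens are implicit in SMILES; fill each atom to its normal valence:
  4 × C (aromatic): no H
  2 × C: 2 H each → 4
  2 × Cl: no H
  1 × C: 3 H
  1 × C: no H
  1 × I: no H
  1 × O: no H
  1 × S (aromatic): no H
  Total hydrogens = 7.

7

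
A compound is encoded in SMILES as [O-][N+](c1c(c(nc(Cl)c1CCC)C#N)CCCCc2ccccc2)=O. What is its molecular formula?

Heavy atoms from the SMILES: 19 C, 1 Cl, 3 N, 2 O.
Implicit hydrogens by atom environment:
  6 × C: 2 H each → 12
  6 × C (aromatic): no H
  5 × C (aromatic): 1 H each → 5
  1 × C: 3 H
  1 × C: no H
  1 × Cl: no H
  1 × N (aromatic): no H
  1 × N: no H
  1 × N (charge +1): no H
  1 × O: no H
  1 × O (charge -1): no H
  Total hydrogens = 20.
Molecular formula: C19H20ClN3O2

C19H20ClN3O2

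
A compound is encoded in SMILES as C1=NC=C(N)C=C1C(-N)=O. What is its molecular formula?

Heavy atoms from the SMILES: 6 C, 3 N, 1 O.
Implicit hydrogens by atom environment:
  3 × C (aromatic): 1 H each → 3
  2 × C (aromatic): no H
  2 × N: 2 H each → 4
  1 × C: no H
  1 × N (aromatic): no H
  1 × O: no H
  Total hydrogens = 7.
Molecular formula: C6H7N3O

C6H7N3O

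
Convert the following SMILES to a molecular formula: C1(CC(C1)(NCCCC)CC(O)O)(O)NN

C10H23N3O3

Heavy atoms from the SMILES: 10 C, 3 N, 3 O.
Implicit hydrogens by atom environment:
  6 × C: 2 H each → 12
  3 × O: 1 H each → 3
  2 × C: no H
  2 × N: 1 H each → 2
  1 × C: 3 H
  1 × C: 1 H
  1 × N: 2 H
  Total hydrogens = 23.
Molecular formula: C10H23N3O3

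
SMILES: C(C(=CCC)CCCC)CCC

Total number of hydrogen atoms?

Hydrogens are implicit in SMILES; fill each atom to its normal valence:
  7 × C: 2 H each → 14
  3 × C: 3 H each → 9
  1 × C: 1 H
  1 × C: no H
  Total hydrogens = 24.

24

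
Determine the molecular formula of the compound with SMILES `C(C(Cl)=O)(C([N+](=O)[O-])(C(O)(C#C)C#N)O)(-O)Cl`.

Heavy atoms from the SMILES: 7 C, 2 Cl, 2 N, 6 O.
Implicit hydrogens by atom environment:
  6 × C: no H
  3 × O: 1 H each → 3
  2 × Cl: no H
  2 × O: no H
  1 × C: 1 H
  1 × N: no H
  1 × N (charge +1): no H
  1 × O (charge -1): no H
  Total hydrogens = 4.
Molecular formula: C7H4Cl2N2O6

C7H4Cl2N2O6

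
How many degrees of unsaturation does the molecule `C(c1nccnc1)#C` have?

6

Molecular formula from the SMILES: C6H4N2.
DoU = (2C + 2 + N − H − X)/2 = (2·6 + 2 + 2 − 4 − 0)/2 = 12/2 = 6.
(Structurally: 1 ring(s) + 5 π bond(s) = 6.)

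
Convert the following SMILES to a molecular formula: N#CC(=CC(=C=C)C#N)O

Heavy atoms from the SMILES: 7 C, 2 N, 1 O.
Implicit hydrogens by atom environment:
  5 × C: no H
  2 × N: no H
  1 × C: 2 H
  1 × C: 1 H
  1 × O: 1 H
  Total hydrogens = 4.
Molecular formula: C7H4N2O

C7H4N2O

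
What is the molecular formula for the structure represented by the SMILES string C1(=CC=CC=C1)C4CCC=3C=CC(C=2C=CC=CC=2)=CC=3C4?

C22H20

Heavy atoms from the SMILES: 22 C.
Implicit hydrogens by atom environment:
  13 × C (aromatic): 1 H each → 13
  5 × C (aromatic): no H
  3 × C: 2 H each → 6
  1 × C: 1 H
  Total hydrogens = 20.
Molecular formula: C22H20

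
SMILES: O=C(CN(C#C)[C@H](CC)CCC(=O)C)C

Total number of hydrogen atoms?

19

Hydrogens are implicit in SMILES; fill each atom to its normal valence:
  4 × C: 2 H each → 8
  3 × C: 3 H each → 9
  3 × C: no H
  2 × C: 1 H each → 2
  2 × O: no H
  1 × N: no H
  Total hydrogens = 19.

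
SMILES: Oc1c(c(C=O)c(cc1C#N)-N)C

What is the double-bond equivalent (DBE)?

7

Molecular formula from the SMILES: C9H8N2O2.
DoU = (2C + 2 + N − H − X)/2 = (2·9 + 2 + 2 − 8 − 0)/2 = 14/2 = 7.
(Structurally: 1 ring(s) + 6 π bond(s) = 7.)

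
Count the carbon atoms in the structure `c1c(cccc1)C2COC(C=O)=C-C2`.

12

The symbol for carbon appears 12 times in the SMILES. Lowercase c denotes aromatic carbon and counts toward C.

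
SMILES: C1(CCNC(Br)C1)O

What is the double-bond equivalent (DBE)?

1

Molecular formula from the SMILES: C5H10BrNO.
DoU = (2C + 2 + N − H − X)/2 = (2·5 + 2 + 1 − 10 − 1)/2 = 2/2 = 1.
(Structurally: 1 ring(s) + 0 π bond(s) = 1.)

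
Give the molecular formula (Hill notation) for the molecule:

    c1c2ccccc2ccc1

Heavy atoms from the SMILES: 10 C.
Implicit hydrogens by atom environment:
  8 × C (aromatic): 1 H each → 8
  2 × C (aromatic): no H
  Total hydrogens = 8.
Molecular formula: C10H8

C10H8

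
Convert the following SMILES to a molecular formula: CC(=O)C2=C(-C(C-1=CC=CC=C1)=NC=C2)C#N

Heavy atoms from the SMILES: 14 C, 2 N, 1 O.
Implicit hydrogens by atom environment:
  7 × C (aromatic): 1 H each → 7
  4 × C (aromatic): no H
  2 × C: no H
  1 × C: 3 H
  1 × N (aromatic): no H
  1 × N: no H
  1 × O: no H
  Total hydrogens = 10.
Molecular formula: C14H10N2O

C14H10N2O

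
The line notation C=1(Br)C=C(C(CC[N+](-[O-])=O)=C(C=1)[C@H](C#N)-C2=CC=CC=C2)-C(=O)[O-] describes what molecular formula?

C17H12BrN2O4-

Heavy atoms from the SMILES: 1 Br, 17 C, 2 N, 4 O.
Implicit hydrogens by atom environment:
  7 × C (aromatic): 1 H each → 7
  5 × C (aromatic): no H
  2 × C: 2 H each → 4
  2 × C: no H
  2 × O: no H
  2 × O (charge -1): no H
  1 × Br: no H
  1 × C: 1 H
  1 × N: no H
  1 × N (charge +1): no H
  Total hydrogens = 12.
Net charge -1.
Molecular formula: C17H12BrN2O4-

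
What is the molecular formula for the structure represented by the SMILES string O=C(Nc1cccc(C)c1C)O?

C9H11NO2

Heavy atoms from the SMILES: 9 C, 1 N, 2 O.
Implicit hydrogens by atom environment:
  3 × C (aromatic): 1 H each → 3
  3 × C (aromatic): no H
  2 × C: 3 H each → 6
  1 × C: no H
  1 × N: 1 H
  1 × O: 1 H
  1 × O: no H
  Total hydrogens = 11.
Molecular formula: C9H11NO2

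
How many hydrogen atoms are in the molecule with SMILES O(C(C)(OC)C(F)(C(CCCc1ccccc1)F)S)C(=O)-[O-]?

19

Hydrogens are implicit in SMILES; fill each atom to its normal valence:
  5 × C (aromatic): 1 H each → 5
  3 × C: 2 H each → 6
  3 × C: no H
  3 × O: no H
  2 × C: 3 H each → 6
  2 × F: no H
  1 × C: 1 H
  1 × C (aromatic): no H
  1 × O (charge -1): no H
  1 × S: 1 H
  Total hydrogens = 19.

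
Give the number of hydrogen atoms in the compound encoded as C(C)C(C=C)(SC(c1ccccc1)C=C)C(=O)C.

20

Hydrogens are implicit in SMILES; fill each atom to its normal valence:
  5 × C (aromatic): 1 H each → 5
  3 × C: 2 H each → 6
  3 × C: 1 H each → 3
  2 × C: 3 H each → 6
  2 × C: no H
  1 × C (aromatic): no H
  1 × O: no H
  1 × S: no H
  Total hydrogens = 20.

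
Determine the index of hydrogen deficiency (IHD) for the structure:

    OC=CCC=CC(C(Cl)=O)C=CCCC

Molecular formula from the SMILES: C12H17ClO2.
DoU = (2C + 2 + N − H − X)/2 = (2·12 + 2 + 0 − 17 − 1)/2 = 8/2 = 4.
(Structurally: 0 ring(s) + 4 π bond(s) = 4.)

4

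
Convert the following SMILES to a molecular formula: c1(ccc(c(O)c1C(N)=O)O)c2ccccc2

Heavy atoms from the SMILES: 13 C, 1 N, 3 O.
Implicit hydrogens by atom environment:
  7 × C (aromatic): 1 H each → 7
  5 × C (aromatic): no H
  2 × O: 1 H each → 2
  1 × C: no H
  1 × N: 2 H
  1 × O: no H
  Total hydrogens = 11.
Molecular formula: C13H11NO3

C13H11NO3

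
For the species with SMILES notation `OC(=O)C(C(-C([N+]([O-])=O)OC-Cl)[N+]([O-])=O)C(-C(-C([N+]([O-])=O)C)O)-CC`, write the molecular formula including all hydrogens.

Heavy atoms from the SMILES: 11 C, 1 Cl, 3 N, 10 O.
Implicit hydrogens by atom environment:
  6 × C: 1 H each → 6
  5 × O: no H
  3 × N (charge +1): no H
  3 × O (charge -1): no H
  2 × C: 3 H each → 6
  2 × C: 2 H each → 4
  2 × O: 1 H each → 2
  1 × C: no H
  1 × Cl: no H
  Total hydrogens = 18.
Molecular formula: C11H18ClN3O10

C11H18ClN3O10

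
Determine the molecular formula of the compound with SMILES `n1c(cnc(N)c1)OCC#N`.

Heavy atoms from the SMILES: 6 C, 4 N, 1 O.
Implicit hydrogens by atom environment:
  2 × C (aromatic): 1 H each → 2
  2 × C (aromatic): no H
  2 × N (aromatic): no H
  1 × C: 2 H
  1 × C: no H
  1 × N: 2 H
  1 × N: no H
  1 × O: no H
  Total hydrogens = 6.
Molecular formula: C6H6N4O

C6H6N4O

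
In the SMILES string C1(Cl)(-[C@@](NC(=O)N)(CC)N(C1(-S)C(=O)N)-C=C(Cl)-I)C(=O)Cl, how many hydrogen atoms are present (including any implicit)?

12

Hydrogens are implicit in SMILES; fill each atom to its normal valence:
  7 × C: no H
  3 × Cl: no H
  3 × O: no H
  2 × N: 2 H each → 4
  1 × C: 3 H
  1 × C: 2 H
  1 × C: 1 H
  1 × I: no H
  1 × N: 1 H
  1 × N: no H
  1 × S: 1 H
  Total hydrogens = 12.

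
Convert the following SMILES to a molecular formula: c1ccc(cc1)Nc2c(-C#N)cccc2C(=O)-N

Heavy atoms from the SMILES: 14 C, 3 N, 1 O.
Implicit hydrogens by atom environment:
  8 × C (aromatic): 1 H each → 8
  4 × C (aromatic): no H
  2 × C: no H
  1 × N: 2 H
  1 × N: 1 H
  1 × N: no H
  1 × O: no H
  Total hydrogens = 11.
Molecular formula: C14H11N3O

C14H11N3O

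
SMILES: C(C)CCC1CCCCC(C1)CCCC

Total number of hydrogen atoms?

Hydrogens are implicit in SMILES; fill each atom to its normal valence:
  11 × C: 2 H each → 22
  2 × C: 3 H each → 6
  2 × C: 1 H each → 2
  Total hydrogens = 30.

30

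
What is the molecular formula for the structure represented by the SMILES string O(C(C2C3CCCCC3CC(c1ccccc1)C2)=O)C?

C18H24O2

Heavy atoms from the SMILES: 18 C, 2 O.
Implicit hydrogens by atom environment:
  6 × C: 2 H each → 12
  5 × C (aromatic): 1 H each → 5
  4 × C: 1 H each → 4
  2 × O: no H
  1 × C: 3 H
  1 × C (aromatic): no H
  1 × C: no H
  Total hydrogens = 24.
Molecular formula: C18H24O2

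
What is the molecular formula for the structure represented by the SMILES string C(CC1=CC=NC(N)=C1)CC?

C9H14N2

Heavy atoms from the SMILES: 9 C, 2 N.
Implicit hydrogens by atom environment:
  3 × C: 2 H each → 6
  3 × C (aromatic): 1 H each → 3
  2 × C (aromatic): no H
  1 × C: 3 H
  1 × N: 2 H
  1 × N (aromatic): no H
  Total hydrogens = 14.
Molecular formula: C9H14N2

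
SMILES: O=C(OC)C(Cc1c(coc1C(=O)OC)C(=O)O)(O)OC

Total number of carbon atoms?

12

The symbol for carbon appears 12 times in the SMILES. Lowercase c denotes aromatic carbon and counts toward C.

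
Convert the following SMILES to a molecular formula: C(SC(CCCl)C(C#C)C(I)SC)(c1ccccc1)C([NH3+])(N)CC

C18H27ClIN2S2+

Heavy atoms from the SMILES: 18 C, 1 Cl, 1 I, 2 N, 2 S.
Implicit hydrogens by atom environment:
  5 × C: 1 H each → 5
  5 × C (aromatic): 1 H each → 5
  3 × C: 2 H each → 6
  2 × C: 3 H each → 6
  2 × C: no H
  2 × S: no H
  1 × C (aromatic): no H
  1 × Cl: no H
  1 × I: no H
  1 × N (charge +1): 3 H
  1 × N: 2 H
  Total hydrogens = 27.
Net charge +1.
Molecular formula: C18H27ClIN2S2+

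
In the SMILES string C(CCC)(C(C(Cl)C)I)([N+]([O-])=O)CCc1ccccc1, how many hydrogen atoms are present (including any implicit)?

21

Hydrogens are implicit in SMILES; fill each atom to its normal valence:
  5 × C (aromatic): 1 H each → 5
  4 × C: 2 H each → 8
  2 × C: 3 H each → 6
  2 × C: 1 H each → 2
  1 × C: no H
  1 × C (aromatic): no H
  1 × Cl: no H
  1 × I: no H
  1 × N (charge +1): no H
  1 × O: no H
  1 × O (charge -1): no H
  Total hydrogens = 21.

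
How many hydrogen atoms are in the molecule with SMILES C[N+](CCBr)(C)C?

13

Hydrogens are implicit in SMILES; fill each atom to its normal valence:
  3 × C: 3 H each → 9
  2 × C: 2 H each → 4
  1 × Br: no H
  1 × N (charge +1): no H
  Total hydrogens = 13.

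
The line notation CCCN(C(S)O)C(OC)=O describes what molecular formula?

C6H13NO3S

Heavy atoms from the SMILES: 6 C, 1 N, 3 O, 1 S.
Implicit hydrogens by atom environment:
  2 × C: 3 H each → 6
  2 × C: 2 H each → 4
  2 × O: no H
  1 × C: 1 H
  1 × C: no H
  1 × N: no H
  1 × O: 1 H
  1 × S: 1 H
  Total hydrogens = 13.
Molecular formula: C6H13NO3S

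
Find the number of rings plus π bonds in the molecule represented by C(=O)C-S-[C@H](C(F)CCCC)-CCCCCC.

Molecular formula from the SMILES: C14H27FOS.
DoU = (2C + 2 + N − H − X)/2 = (2·14 + 2 + 0 − 27 − 1)/2 = 2/2 = 1.
(Structurally: 0 ring(s) + 1 π bond(s) = 1.)

1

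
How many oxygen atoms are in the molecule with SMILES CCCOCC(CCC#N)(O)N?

The symbol for oxygen appears 2 times in the SMILES.

2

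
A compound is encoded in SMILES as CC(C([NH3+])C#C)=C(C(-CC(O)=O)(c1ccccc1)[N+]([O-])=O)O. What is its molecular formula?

Heavy atoms from the SMILES: 15 C, 2 N, 5 O.
Implicit hydrogens by atom environment:
  5 × C (aromatic): 1 H each → 5
  5 × C: no H
  2 × C: 1 H each → 2
  2 × O: 1 H each → 2
  2 × O: no H
  1 × C: 3 H
  1 × C: 2 H
  1 × C (aromatic): no H
  1 × N (charge +1): 3 H
  1 × N (charge +1): no H
  1 × O (charge -1): no H
  Total hydrogens = 17.
Net charge +1.
Molecular formula: C15H17N2O5+

C15H17N2O5+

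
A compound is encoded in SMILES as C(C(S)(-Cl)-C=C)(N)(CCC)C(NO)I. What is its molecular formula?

Heavy atoms from the SMILES: 8 C, 1 Cl, 1 I, 2 N, 1 O, 1 S.
Implicit hydrogens by atom environment:
  3 × C: 2 H each → 6
  2 × C: 1 H each → 2
  2 × C: no H
  1 × C: 3 H
  1 × Cl: no H
  1 × I: no H
  1 × N: 2 H
  1 × N: 1 H
  1 × O: 1 H
  1 × S: 1 H
  Total hydrogens = 16.
Molecular formula: C8H16ClIN2OS

C8H16ClIN2OS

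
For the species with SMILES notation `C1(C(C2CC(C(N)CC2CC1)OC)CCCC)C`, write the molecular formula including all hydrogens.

Heavy atoms from the SMILES: 16 C, 1 N, 1 O.
Implicit hydrogens by atom environment:
  7 × C: 2 H each → 14
  6 × C: 1 H each → 6
  3 × C: 3 H each → 9
  1 × N: 2 H
  1 × O: no H
  Total hydrogens = 31.
Molecular formula: C16H31NO

C16H31NO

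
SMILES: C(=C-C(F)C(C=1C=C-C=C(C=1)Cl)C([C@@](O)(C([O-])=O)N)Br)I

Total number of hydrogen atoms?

Hydrogens are implicit in SMILES; fill each atom to its normal valence:
  5 × C: 1 H each → 5
  4 × C (aromatic): 1 H each → 4
  2 × C: no H
  2 × C (aromatic): no H
  1 × Br: no H
  1 × Cl: no H
  1 × F: no H
  1 × I: no H
  1 × N: 2 H
  1 × O: 1 H
  1 × O: no H
  1 × O (charge -1): no H
  Total hydrogens = 12.

12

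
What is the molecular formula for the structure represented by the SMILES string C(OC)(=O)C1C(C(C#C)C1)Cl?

Heavy atoms from the SMILES: 8 C, 1 Cl, 2 O.
Implicit hydrogens by atom environment:
  4 × C: 1 H each → 4
  2 × C: no H
  2 × O: no H
  1 × C: 3 H
  1 × C: 2 H
  1 × Cl: no H
  Total hydrogens = 9.
Molecular formula: C8H9ClO2

C8H9ClO2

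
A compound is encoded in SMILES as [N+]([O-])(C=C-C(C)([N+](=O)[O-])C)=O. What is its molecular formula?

Heavy atoms from the SMILES: 5 C, 2 N, 4 O.
Implicit hydrogens by atom environment:
  2 × C: 3 H each → 6
  2 × C: 1 H each → 2
  2 × N (charge +1): no H
  2 × O: no H
  2 × O (charge -1): no H
  1 × C: no H
  Total hydrogens = 8.
Molecular formula: C5H8N2O4

C5H8N2O4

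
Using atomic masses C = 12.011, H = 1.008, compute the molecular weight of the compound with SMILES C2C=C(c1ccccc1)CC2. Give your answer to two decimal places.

144.22

Molecular formula: C11H12.
M = 11×12.011 + 12×1.008 = 144.22 g/mol.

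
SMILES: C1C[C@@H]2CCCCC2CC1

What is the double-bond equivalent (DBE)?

2

Molecular formula from the SMILES: C10H18.
DoU = (2C + 2 + N − H − X)/2 = (2·10 + 2 + 0 − 18 − 0)/2 = 4/2 = 2.
(Structurally: 2 ring(s) + 0 π bond(s) = 2.)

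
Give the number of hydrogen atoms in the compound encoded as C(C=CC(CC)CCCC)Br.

Hydrogens are implicit in SMILES; fill each atom to its normal valence:
  5 × C: 2 H each → 10
  3 × C: 1 H each → 3
  2 × C: 3 H each → 6
  1 × Br: no H
  Total hydrogens = 19.

19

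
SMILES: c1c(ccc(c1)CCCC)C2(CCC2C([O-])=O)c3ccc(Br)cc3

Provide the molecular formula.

Heavy atoms from the SMILES: 1 Br, 21 C, 2 O.
Implicit hydrogens by atom environment:
  8 × C (aromatic): 1 H each → 8
  5 × C: 2 H each → 10
  4 × C (aromatic): no H
  2 × C: no H
  1 × Br: no H
  1 × C: 3 H
  1 × C: 1 H
  1 × O: no H
  1 × O (charge -1): no H
  Total hydrogens = 22.
Net charge -1.
Molecular formula: C21H22BrO2-

C21H22BrO2-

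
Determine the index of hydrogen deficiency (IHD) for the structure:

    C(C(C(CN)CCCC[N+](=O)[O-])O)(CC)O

Molecular formula from the SMILES: C10H22N2O4.
DoU = (2C + 2 + N − H − X)/2 = (2·10 + 2 + 2 − 22 − 0)/2 = 2/2 = 1.
(Structurally: 0 ring(s) + 1 π bond(s) = 1.)

1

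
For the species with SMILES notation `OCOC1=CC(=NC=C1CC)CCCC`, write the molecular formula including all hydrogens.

Heavy atoms from the SMILES: 12 C, 1 N, 2 O.
Implicit hydrogens by atom environment:
  5 × C: 2 H each → 10
  3 × C (aromatic): no H
  2 × C: 3 H each → 6
  2 × C (aromatic): 1 H each → 2
  1 × N (aromatic): no H
  1 × O: 1 H
  1 × O: no H
  Total hydrogens = 19.
Molecular formula: C12H19NO2

C12H19NO2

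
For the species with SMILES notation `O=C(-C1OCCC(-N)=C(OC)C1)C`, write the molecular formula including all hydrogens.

C9H15NO3

Heavy atoms from the SMILES: 9 C, 1 N, 3 O.
Implicit hydrogens by atom environment:
  3 × C: 2 H each → 6
  3 × C: no H
  3 × O: no H
  2 × C: 3 H each → 6
  1 × C: 1 H
  1 × N: 2 H
  Total hydrogens = 15.
Molecular formula: C9H15NO3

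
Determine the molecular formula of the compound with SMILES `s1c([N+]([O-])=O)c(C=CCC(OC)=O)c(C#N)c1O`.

Heavy atoms from the SMILES: 10 C, 2 N, 5 O, 1 S.
Implicit hydrogens by atom environment:
  4 × C (aromatic): no H
  3 × O: no H
  2 × C: 1 H each → 2
  2 × C: no H
  1 × C: 3 H
  1 × C: 2 H
  1 × N (charge +1): no H
  1 × N: no H
  1 × O: 1 H
  1 × O (charge -1): no H
  1 × S (aromatic): no H
  Total hydrogens = 8.
Molecular formula: C10H8N2O5S

C10H8N2O5S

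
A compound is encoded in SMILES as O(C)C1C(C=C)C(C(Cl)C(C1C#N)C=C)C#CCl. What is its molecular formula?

Heavy atoms from the SMILES: 14 C, 2 Cl, 1 N, 1 O.
Implicit hydrogens by atom environment:
  8 × C: 1 H each → 8
  3 × C: no H
  2 × C: 2 H each → 4
  2 × Cl: no H
  1 × C: 3 H
  1 × N: no H
  1 × O: no H
  Total hydrogens = 15.
Molecular formula: C14H15Cl2NO

C14H15Cl2NO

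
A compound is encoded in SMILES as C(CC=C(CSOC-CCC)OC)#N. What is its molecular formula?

Heavy atoms from the SMILES: 10 C, 1 N, 2 O, 1 S.
Implicit hydrogens by atom environment:
  5 × C: 2 H each → 10
  2 × C: 3 H each → 6
  2 × C: no H
  2 × O: no H
  1 × C: 1 H
  1 × N: no H
  1 × S: no H
  Total hydrogens = 17.
Molecular formula: C10H17NO2S

C10H17NO2S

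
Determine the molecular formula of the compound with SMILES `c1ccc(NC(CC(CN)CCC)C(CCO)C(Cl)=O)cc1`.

Heavy atoms from the SMILES: 17 C, 1 Cl, 2 N, 2 O.
Implicit hydrogens by atom environment:
  6 × C: 2 H each → 12
  5 × C (aromatic): 1 H each → 5
  3 × C: 1 H each → 3
  1 × C: 3 H
  1 × C (aromatic): no H
  1 × C: no H
  1 × Cl: no H
  1 × N: 2 H
  1 × N: 1 H
  1 × O: 1 H
  1 × O: no H
  Total hydrogens = 27.
Molecular formula: C17H27ClN2O2

C17H27ClN2O2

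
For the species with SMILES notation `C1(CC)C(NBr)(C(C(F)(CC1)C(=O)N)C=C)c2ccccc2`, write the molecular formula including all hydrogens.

Heavy atoms from the SMILES: 1 Br, 17 C, 1 F, 2 N, 1 O.
Implicit hydrogens by atom environment:
  5 × C (aromatic): 1 H each → 5
  4 × C: 2 H each → 8
  3 × C: 1 H each → 3
  3 × C: no H
  1 × Br: no H
  1 × C: 3 H
  1 × C (aromatic): no H
  1 × F: no H
  1 × N: 2 H
  1 × N: 1 H
  1 × O: no H
  Total hydrogens = 22.
Molecular formula: C17H22BrFN2O

C17H22BrFN2O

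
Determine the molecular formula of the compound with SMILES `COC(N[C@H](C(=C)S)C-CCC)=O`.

C9H17NO2S

Heavy atoms from the SMILES: 9 C, 1 N, 2 O, 1 S.
Implicit hydrogens by atom environment:
  4 × C: 2 H each → 8
  2 × C: 3 H each → 6
  2 × C: no H
  2 × O: no H
  1 × C: 1 H
  1 × N: 1 H
  1 × S: 1 H
  Total hydrogens = 17.
Molecular formula: C9H17NO2S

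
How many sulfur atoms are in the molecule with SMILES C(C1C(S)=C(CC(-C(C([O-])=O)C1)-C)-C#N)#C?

The symbol for sulfur appears 1 time in the SMILES.

1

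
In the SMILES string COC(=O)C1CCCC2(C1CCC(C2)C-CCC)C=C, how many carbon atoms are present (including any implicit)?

18

The symbol for carbon appears 18 times in the SMILES.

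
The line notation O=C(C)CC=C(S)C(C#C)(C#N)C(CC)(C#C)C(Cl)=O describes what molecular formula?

Heavy atoms from the SMILES: 15 C, 1 Cl, 1 N, 2 O, 1 S.
Implicit hydrogens by atom environment:
  8 × C: no H
  3 × C: 1 H each → 3
  2 × C: 3 H each → 6
  2 × C: 2 H each → 4
  2 × O: no H
  1 × Cl: no H
  1 × N: no H
  1 × S: 1 H
  Total hydrogens = 14.
Molecular formula: C15H14ClNO2S

C15H14ClNO2S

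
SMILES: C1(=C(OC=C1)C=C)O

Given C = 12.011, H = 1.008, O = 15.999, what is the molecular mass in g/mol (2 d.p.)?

110.11

Molecular formula: C6H6O2.
M = 6×12.011 + 6×1.008 + 2×15.999 = 110.11 g/mol.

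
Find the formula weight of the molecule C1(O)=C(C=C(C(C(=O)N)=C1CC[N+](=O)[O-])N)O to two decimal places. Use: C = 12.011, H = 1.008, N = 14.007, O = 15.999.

241.20

Molecular formula: C9H11N3O5.
M = 9×12.011 + 11×1.008 + 3×14.007 + 5×15.999 = 241.20 g/mol.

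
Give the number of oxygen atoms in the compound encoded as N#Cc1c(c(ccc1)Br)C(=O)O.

2

The symbol for oxygen appears 2 times in the SMILES.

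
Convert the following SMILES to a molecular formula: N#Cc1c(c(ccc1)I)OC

C8H6INO

Heavy atoms from the SMILES: 8 C, 1 I, 1 N, 1 O.
Implicit hydrogens by atom environment:
  3 × C (aromatic): 1 H each → 3
  3 × C (aromatic): no H
  1 × C: 3 H
  1 × C: no H
  1 × I: no H
  1 × N: no H
  1 × O: no H
  Total hydrogens = 6.
Molecular formula: C8H6INO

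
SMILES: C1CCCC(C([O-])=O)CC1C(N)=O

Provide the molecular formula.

Heavy atoms from the SMILES: 9 C, 1 N, 3 O.
Implicit hydrogens by atom environment:
  5 × C: 2 H each → 10
  2 × C: 1 H each → 2
  2 × C: no H
  2 × O: no H
  1 × N: 2 H
  1 × O (charge -1): no H
  Total hydrogens = 14.
Net charge -1.
Molecular formula: C9H14NO3-

C9H14NO3-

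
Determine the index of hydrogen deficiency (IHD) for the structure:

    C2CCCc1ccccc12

5

Molecular formula from the SMILES: C10H12.
DoU = (2C + 2 + N − H − X)/2 = (2·10 + 2 + 0 − 12 − 0)/2 = 10/2 = 5.
(Structurally: 2 ring(s) + 3 π bond(s) = 5.)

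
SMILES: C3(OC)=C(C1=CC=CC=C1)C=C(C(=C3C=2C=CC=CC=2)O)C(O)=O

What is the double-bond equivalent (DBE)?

Molecular formula from the SMILES: C20H16O4.
DoU = (2C + 2 + N − H − X)/2 = (2·20 + 2 + 0 − 16 − 0)/2 = 26/2 = 13.
(Structurally: 3 ring(s) + 10 π bond(s) = 13.)

13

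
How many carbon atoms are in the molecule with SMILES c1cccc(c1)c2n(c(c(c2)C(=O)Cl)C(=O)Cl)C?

The symbol for carbon appears 13 times in the SMILES. Lowercase c denotes aromatic carbon and counts toward C.

13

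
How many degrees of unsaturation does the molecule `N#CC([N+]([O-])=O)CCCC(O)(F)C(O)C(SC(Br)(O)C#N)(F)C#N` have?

7

Molecular formula from the SMILES: C11H11BrF2N4O5S.
DoU = (2C + 2 + N − H − X)/2 = (2·11 + 2 + 4 − 11 − 3)/2 = 14/2 = 7.
(Structurally: 0 ring(s) + 7 π bond(s) = 7.)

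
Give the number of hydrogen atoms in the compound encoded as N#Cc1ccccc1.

5

Hydrogens are implicit in SMILES; fill each atom to its normal valence:
  5 × C (aromatic): 1 H each → 5
  1 × C (aromatic): no H
  1 × C: no H
  1 × N: no H
  Total hydrogens = 5.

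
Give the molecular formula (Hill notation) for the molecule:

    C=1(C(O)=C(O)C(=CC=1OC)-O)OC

C8H10O5

Heavy atoms from the SMILES: 8 C, 5 O.
Implicit hydrogens by atom environment:
  5 × C (aromatic): no H
  3 × O: 1 H each → 3
  2 × C: 3 H each → 6
  2 × O: no H
  1 × C (aromatic): 1 H
  Total hydrogens = 10.
Molecular formula: C8H10O5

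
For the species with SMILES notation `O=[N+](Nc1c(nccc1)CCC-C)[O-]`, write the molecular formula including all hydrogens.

Heavy atoms from the SMILES: 9 C, 3 N, 2 O.
Implicit hydrogens by atom environment:
  3 × C: 2 H each → 6
  3 × C (aromatic): 1 H each → 3
  2 × C (aromatic): no H
  1 × C: 3 H
  1 × N: 1 H
  1 × N (aromatic): no H
  1 × N (charge +1): no H
  1 × O: no H
  1 × O (charge -1): no H
  Total hydrogens = 13.
Molecular formula: C9H13N3O2

C9H13N3O2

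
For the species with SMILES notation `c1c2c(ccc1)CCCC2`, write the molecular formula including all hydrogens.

C10H12

Heavy atoms from the SMILES: 10 C.
Implicit hydrogens by atom environment:
  4 × C: 2 H each → 8
  4 × C (aromatic): 1 H each → 4
  2 × C (aromatic): no H
  Total hydrogens = 12.
Molecular formula: C10H12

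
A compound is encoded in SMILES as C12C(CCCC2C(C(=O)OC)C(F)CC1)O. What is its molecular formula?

Heavy atoms from the SMILES: 12 C, 1 F, 3 O.
Implicit hydrogens by atom environment:
  5 × C: 2 H each → 10
  5 × C: 1 H each → 5
  2 × O: no H
  1 × C: 3 H
  1 × C: no H
  1 × F: no H
  1 × O: 1 H
  Total hydrogens = 19.
Molecular formula: C12H19FO3

C12H19FO3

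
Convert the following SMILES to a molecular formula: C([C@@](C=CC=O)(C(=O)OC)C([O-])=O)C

C9H11O5-

Heavy atoms from the SMILES: 9 C, 5 O.
Implicit hydrogens by atom environment:
  4 × O: no H
  3 × C: 1 H each → 3
  3 × C: no H
  2 × C: 3 H each → 6
  1 × C: 2 H
  1 × O (charge -1): no H
  Total hydrogens = 11.
Net charge -1.
Molecular formula: C9H11O5-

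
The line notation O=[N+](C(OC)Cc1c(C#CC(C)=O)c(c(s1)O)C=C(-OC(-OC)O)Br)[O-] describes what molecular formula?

Heavy atoms from the SMILES: 1 Br, 15 C, 1 N, 8 O, 1 S.
Implicit hydrogens by atom environment:
  5 × O: no H
  4 × C (aromatic): no H
  4 × C: no H
  3 × C: 3 H each → 9
  3 × C: 1 H each → 3
  2 × O: 1 H each → 2
  1 × Br: no H
  1 × C: 2 H
  1 × N (charge +1): no H
  1 × O (charge -1): no H
  1 × S (aromatic): no H
  Total hydrogens = 16.
Molecular formula: C15H16BrNO8S

C15H16BrNO8S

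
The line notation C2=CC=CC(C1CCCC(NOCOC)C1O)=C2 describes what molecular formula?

C14H21NO3

Heavy atoms from the SMILES: 14 C, 1 N, 3 O.
Implicit hydrogens by atom environment:
  5 × C (aromatic): 1 H each → 5
  4 × C: 2 H each → 8
  3 × C: 1 H each → 3
  2 × O: no H
  1 × C: 3 H
  1 × C (aromatic): no H
  1 × N: 1 H
  1 × O: 1 H
  Total hydrogens = 21.
Molecular formula: C14H21NO3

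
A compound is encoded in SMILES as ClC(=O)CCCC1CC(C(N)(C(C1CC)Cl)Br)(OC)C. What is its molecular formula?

C14H24BrCl2NO2

Heavy atoms from the SMILES: 1 Br, 14 C, 2 Cl, 1 N, 2 O.
Implicit hydrogens by atom environment:
  5 × C: 2 H each → 10
  3 × C: 3 H each → 9
  3 × C: 1 H each → 3
  3 × C: no H
  2 × Cl: no H
  2 × O: no H
  1 × Br: no H
  1 × N: 2 H
  Total hydrogens = 24.
Molecular formula: C14H24BrCl2NO2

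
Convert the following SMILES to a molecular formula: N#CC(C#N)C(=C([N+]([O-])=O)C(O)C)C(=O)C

Heavy atoms from the SMILES: 9 C, 3 N, 4 O.
Implicit hydrogens by atom environment:
  5 × C: no H
  2 × C: 3 H each → 6
  2 × C: 1 H each → 2
  2 × N: no H
  2 × O: no H
  1 × N (charge +1): no H
  1 × O: 1 H
  1 × O (charge -1): no H
  Total hydrogens = 9.
Molecular formula: C9H9N3O4

C9H9N3O4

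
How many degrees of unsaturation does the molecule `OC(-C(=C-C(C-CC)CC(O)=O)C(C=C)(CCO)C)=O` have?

Molecular formula from the SMILES: C15H24O5.
DoU = (2C + 2 + N − H − X)/2 = (2·15 + 2 + 0 − 24 − 0)/2 = 8/2 = 4.
(Structurally: 0 ring(s) + 4 π bond(s) = 4.)

4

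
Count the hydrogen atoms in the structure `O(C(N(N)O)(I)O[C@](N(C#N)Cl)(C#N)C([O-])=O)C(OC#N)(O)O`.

5

Hydrogens are implicit in SMILES; fill each atom to its normal valence:
  7 × C: no H
  5 × N: no H
  4 × O: no H
  3 × O: 1 H each → 3
  1 × Cl: no H
  1 × I: no H
  1 × N: 2 H
  1 × O (charge -1): no H
  Total hydrogens = 5.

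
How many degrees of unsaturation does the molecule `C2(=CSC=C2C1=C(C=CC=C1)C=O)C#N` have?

Molecular formula from the SMILES: C12H7NOS.
DoU = (2C + 2 + N − H − X)/2 = (2·12 + 2 + 1 − 7 − 0)/2 = 20/2 = 10.
(Structurally: 2 ring(s) + 8 π bond(s) = 10.)

10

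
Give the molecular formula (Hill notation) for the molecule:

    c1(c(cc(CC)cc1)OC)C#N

Heavy atoms from the SMILES: 10 C, 1 N, 1 O.
Implicit hydrogens by atom environment:
  3 × C (aromatic): 1 H each → 3
  3 × C (aromatic): no H
  2 × C: 3 H each → 6
  1 × C: 2 H
  1 × C: no H
  1 × N: no H
  1 × O: no H
  Total hydrogens = 11.
Molecular formula: C10H11NO

C10H11NO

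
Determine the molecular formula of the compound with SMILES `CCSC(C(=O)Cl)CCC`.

Heavy atoms from the SMILES: 7 C, 1 Cl, 1 O, 1 S.
Implicit hydrogens by atom environment:
  3 × C: 2 H each → 6
  2 × C: 3 H each → 6
  1 × C: 1 H
  1 × C: no H
  1 × Cl: no H
  1 × O: no H
  1 × S: no H
  Total hydrogens = 13.
Molecular formula: C7H13ClOS

C7H13ClOS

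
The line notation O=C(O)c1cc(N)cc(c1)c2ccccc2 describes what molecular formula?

Heavy atoms from the SMILES: 13 C, 1 N, 2 O.
Implicit hydrogens by atom environment:
  8 × C (aromatic): 1 H each → 8
  4 × C (aromatic): no H
  1 × C: no H
  1 × N: 2 H
  1 × O: 1 H
  1 × O: no H
  Total hydrogens = 11.
Molecular formula: C13H11NO2

C13H11NO2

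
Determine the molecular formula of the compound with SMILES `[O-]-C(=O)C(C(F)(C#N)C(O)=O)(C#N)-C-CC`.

Heavy atoms from the SMILES: 9 C, 1 F, 2 N, 4 O.
Implicit hydrogens by atom environment:
  6 × C: no H
  2 × C: 2 H each → 4
  2 × N: no H
  2 × O: no H
  1 × C: 3 H
  1 × F: no H
  1 × O: 1 H
  1 × O (charge -1): no H
  Total hydrogens = 8.
Net charge -1.
Molecular formula: C9H8FN2O4-

C9H8FN2O4-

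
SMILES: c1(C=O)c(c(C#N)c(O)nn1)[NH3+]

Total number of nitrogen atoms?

4

The symbol for nitrogen appears 4 times in the SMILES.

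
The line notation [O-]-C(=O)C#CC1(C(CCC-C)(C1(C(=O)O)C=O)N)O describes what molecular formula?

Heavy atoms from the SMILES: 12 C, 1 N, 6 O.
Implicit hydrogens by atom environment:
  7 × C: no H
  3 × C: 2 H each → 6
  3 × O: no H
  2 × O: 1 H each → 2
  1 × C: 3 H
  1 × C: 1 H
  1 × N: 2 H
  1 × O (charge -1): no H
  Total hydrogens = 14.
Net charge -1.
Molecular formula: C12H14NO6-

C12H14NO6-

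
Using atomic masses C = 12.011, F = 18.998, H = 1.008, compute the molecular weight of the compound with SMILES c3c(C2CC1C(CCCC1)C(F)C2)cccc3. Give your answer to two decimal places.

232.34

Molecular formula: C16H21F.
M = 16×12.011 + 1×18.998 + 21×1.008 = 232.34 g/mol.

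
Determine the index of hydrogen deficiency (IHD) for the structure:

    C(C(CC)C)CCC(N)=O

Molecular formula from the SMILES: C8H17NO.
DoU = (2C + 2 + N − H − X)/2 = (2·8 + 2 + 1 − 17 − 0)/2 = 2/2 = 1.
(Structurally: 0 ring(s) + 1 π bond(s) = 1.)

1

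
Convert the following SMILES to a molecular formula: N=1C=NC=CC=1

C4H4N2

Heavy atoms from the SMILES: 4 C, 2 N.
Implicit hydrogens by atom environment:
  4 × C (aromatic): 1 H each → 4
  2 × N (aromatic): no H
  Total hydrogens = 4.
Molecular formula: C4H4N2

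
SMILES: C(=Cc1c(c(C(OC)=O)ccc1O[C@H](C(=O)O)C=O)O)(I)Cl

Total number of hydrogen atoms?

10

Hydrogens are implicit in SMILES; fill each atom to its normal valence:
  5 × O: no H
  4 × C (aromatic): no H
  3 × C: 1 H each → 3
  3 × C: no H
  2 × C (aromatic): 1 H each → 2
  2 × O: 1 H each → 2
  1 × C: 3 H
  1 × Cl: no H
  1 × I: no H
  Total hydrogens = 10.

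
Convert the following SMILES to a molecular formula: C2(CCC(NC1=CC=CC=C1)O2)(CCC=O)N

Heavy atoms from the SMILES: 13 C, 2 N, 2 O.
Implicit hydrogens by atom environment:
  5 × C (aromatic): 1 H each → 5
  4 × C: 2 H each → 8
  2 × C: 1 H each → 2
  2 × O: no H
  1 × C: no H
  1 × C (aromatic): no H
  1 × N: 2 H
  1 × N: 1 H
  Total hydrogens = 18.
Molecular formula: C13H18N2O2

C13H18N2O2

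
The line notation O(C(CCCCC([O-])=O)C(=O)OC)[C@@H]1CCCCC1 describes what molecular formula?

Heavy atoms from the SMILES: 14 C, 5 O.
Implicit hydrogens by atom environment:
  9 × C: 2 H each → 18
  4 × O: no H
  2 × C: 1 H each → 2
  2 × C: no H
  1 × C: 3 H
  1 × O (charge -1): no H
  Total hydrogens = 23.
Net charge -1.
Molecular formula: C14H23O5-

C14H23O5-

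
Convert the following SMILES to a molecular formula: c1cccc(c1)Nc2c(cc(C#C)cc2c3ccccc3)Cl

C20H14ClN

Heavy atoms from the SMILES: 20 C, 1 Cl, 1 N.
Implicit hydrogens by atom environment:
  12 × C (aromatic): 1 H each → 12
  6 × C (aromatic): no H
  1 × C: 1 H
  1 × C: no H
  1 × Cl: no H
  1 × N: 1 H
  Total hydrogens = 14.
Molecular formula: C20H14ClN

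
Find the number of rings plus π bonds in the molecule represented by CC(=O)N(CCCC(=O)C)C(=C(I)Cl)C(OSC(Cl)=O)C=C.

5

Molecular formula from the SMILES: C13H16Cl2INO4S.
DoU = (2C + 2 + N − H − X)/2 = (2·13 + 2 + 1 − 16 − 3)/2 = 10/2 = 5.
(Structurally: 0 ring(s) + 5 π bond(s) = 5.)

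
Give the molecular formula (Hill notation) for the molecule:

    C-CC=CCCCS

Heavy atoms from the SMILES: 7 C, 1 S.
Implicit hydrogens by atom environment:
  4 × C: 2 H each → 8
  2 × C: 1 H each → 2
  1 × C: 3 H
  1 × S: 1 H
  Total hydrogens = 14.
Molecular formula: C7H14S

C7H14S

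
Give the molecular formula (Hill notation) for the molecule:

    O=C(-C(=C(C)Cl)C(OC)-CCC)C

Heavy atoms from the SMILES: 10 C, 1 Cl, 2 O.
Implicit hydrogens by atom environment:
  4 × C: 3 H each → 12
  3 × C: no H
  2 × C: 2 H each → 4
  2 × O: no H
  1 × C: 1 H
  1 × Cl: no H
  Total hydrogens = 17.
Molecular formula: C10H17ClO2

C10H17ClO2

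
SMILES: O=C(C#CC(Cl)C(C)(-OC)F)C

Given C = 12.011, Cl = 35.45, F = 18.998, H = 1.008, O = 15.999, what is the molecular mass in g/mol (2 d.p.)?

192.61

Molecular formula: C8H10ClFO2.
M = 8×12.011 + 1×35.45 + 1×18.998 + 10×1.008 + 2×15.999 = 192.61 g/mol.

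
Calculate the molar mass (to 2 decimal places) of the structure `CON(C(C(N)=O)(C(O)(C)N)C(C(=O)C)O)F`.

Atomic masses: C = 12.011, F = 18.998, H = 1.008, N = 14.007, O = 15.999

Molecular formula: C8H16FN3O5.
M = 8×12.011 + 1×18.998 + 16×1.008 + 3×14.007 + 5×15.999 = 253.23 g/mol.

253.23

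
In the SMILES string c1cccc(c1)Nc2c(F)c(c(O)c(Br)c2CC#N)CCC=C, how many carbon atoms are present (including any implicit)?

18

The symbol for carbon appears 18 times in the SMILES. Lowercase c denotes aromatic carbon and counts toward C.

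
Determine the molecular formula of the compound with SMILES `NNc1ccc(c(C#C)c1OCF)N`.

Heavy atoms from the SMILES: 9 C, 1 F, 3 N, 1 O.
Implicit hydrogens by atom environment:
  4 × C (aromatic): no H
  2 × C (aromatic): 1 H each → 2
  2 × N: 2 H each → 4
  1 × C: 2 H
  1 × C: 1 H
  1 × C: no H
  1 × F: no H
  1 × N: 1 H
  1 × O: no H
  Total hydrogens = 10.
Molecular formula: C9H10FN3O

C9H10FN3O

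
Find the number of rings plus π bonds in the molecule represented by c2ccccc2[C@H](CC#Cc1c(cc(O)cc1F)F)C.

Molecular formula from the SMILES: C17H14F2O.
DoU = (2C + 2 + N − H − X)/2 = (2·17 + 2 + 0 − 14 − 2)/2 = 20/2 = 10.
(Structurally: 2 ring(s) + 8 π bond(s) = 10.)

10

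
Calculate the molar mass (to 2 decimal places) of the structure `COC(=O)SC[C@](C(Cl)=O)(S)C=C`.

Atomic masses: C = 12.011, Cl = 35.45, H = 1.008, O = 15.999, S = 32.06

Molecular formula: C7H9ClO3S2.
M = 7×12.011 + 1×35.45 + 9×1.008 + 3×15.999 + 2×32.06 = 240.72 g/mol.

240.72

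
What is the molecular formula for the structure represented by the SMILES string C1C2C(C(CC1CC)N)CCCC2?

Heavy atoms from the SMILES: 12 C, 1 N.
Implicit hydrogens by atom environment:
  7 × C: 2 H each → 14
  4 × C: 1 H each → 4
  1 × C: 3 H
  1 × N: 2 H
  Total hydrogens = 23.
Molecular formula: C12H23N

C12H23N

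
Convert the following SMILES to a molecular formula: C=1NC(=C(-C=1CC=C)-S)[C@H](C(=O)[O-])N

Heavy atoms from the SMILES: 9 C, 2 N, 2 O, 1 S.
Implicit hydrogens by atom environment:
  3 × C (aromatic): no H
  2 × C: 2 H each → 4
  2 × C: 1 H each → 2
  1 × C (aromatic): 1 H
  1 × C: no H
  1 × N: 2 H
  1 × N (aromatic): 1 H
  1 × O: no H
  1 × O (charge -1): no H
  1 × S: 1 H
  Total hydrogens = 11.
Net charge -1.
Molecular formula: C9H11N2O2S-

C9H11N2O2S-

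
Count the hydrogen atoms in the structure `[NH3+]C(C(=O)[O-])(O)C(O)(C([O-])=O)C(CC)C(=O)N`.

13

Hydrogens are implicit in SMILES; fill each atom to its normal valence:
  5 × C: no H
  3 × O: no H
  2 × O: 1 H each → 2
  2 × O (charge -1): no H
  1 × C: 3 H
  1 × C: 2 H
  1 × C: 1 H
  1 × N (charge +1): 3 H
  1 × N: 2 H
  Total hydrogens = 13.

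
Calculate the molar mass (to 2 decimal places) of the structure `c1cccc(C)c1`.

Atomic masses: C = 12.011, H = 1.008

Molecular formula: C7H8.
M = 7×12.011 + 8×1.008 = 92.14 g/mol.

92.14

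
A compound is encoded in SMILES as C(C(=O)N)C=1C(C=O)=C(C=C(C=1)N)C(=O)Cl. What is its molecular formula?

C10H9ClN2O3

Heavy atoms from the SMILES: 10 C, 1 Cl, 2 N, 3 O.
Implicit hydrogens by atom environment:
  4 × C (aromatic): no H
  3 × O: no H
  2 × C (aromatic): 1 H each → 2
  2 × C: no H
  2 × N: 2 H each → 4
  1 × C: 2 H
  1 × C: 1 H
  1 × Cl: no H
  Total hydrogens = 9.
Molecular formula: C10H9ClN2O3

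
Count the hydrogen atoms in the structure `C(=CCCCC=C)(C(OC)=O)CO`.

16

Hydrogens are implicit in SMILES; fill each atom to its normal valence:
  5 × C: 2 H each → 10
  2 × C: 1 H each → 2
  2 × C: no H
  2 × O: no H
  1 × C: 3 H
  1 × O: 1 H
  Total hydrogens = 16.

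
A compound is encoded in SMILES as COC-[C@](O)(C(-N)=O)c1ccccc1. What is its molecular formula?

Heavy atoms from the SMILES: 10 C, 1 N, 3 O.
Implicit hydrogens by atom environment:
  5 × C (aromatic): 1 H each → 5
  2 × C: no H
  2 × O: no H
  1 × C: 3 H
  1 × C: 2 H
  1 × C (aromatic): no H
  1 × N: 2 H
  1 × O: 1 H
  Total hydrogens = 13.
Molecular formula: C10H13NO3

C10H13NO3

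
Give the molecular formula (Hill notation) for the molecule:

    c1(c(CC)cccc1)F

Heavy atoms from the SMILES: 8 C, 1 F.
Implicit hydrogens by atom environment:
  4 × C (aromatic): 1 H each → 4
  2 × C (aromatic): no H
  1 × C: 3 H
  1 × C: 2 H
  1 × F: no H
  Total hydrogens = 9.
Molecular formula: C8H9F

C8H9F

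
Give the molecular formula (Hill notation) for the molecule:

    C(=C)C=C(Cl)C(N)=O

C5H6ClNO

Heavy atoms from the SMILES: 5 C, 1 Cl, 1 N, 1 O.
Implicit hydrogens by atom environment:
  2 × C: 1 H each → 2
  2 × C: no H
  1 × C: 2 H
  1 × Cl: no H
  1 × N: 2 H
  1 × O: no H
  Total hydrogens = 6.
Molecular formula: C5H6ClNO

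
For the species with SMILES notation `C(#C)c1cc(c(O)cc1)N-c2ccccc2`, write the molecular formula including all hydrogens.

C14H11NO

Heavy atoms from the SMILES: 14 C, 1 N, 1 O.
Implicit hydrogens by atom environment:
  8 × C (aromatic): 1 H each → 8
  4 × C (aromatic): no H
  1 × C: 1 H
  1 × C: no H
  1 × N: 1 H
  1 × O: 1 H
  Total hydrogens = 11.
Molecular formula: C14H11NO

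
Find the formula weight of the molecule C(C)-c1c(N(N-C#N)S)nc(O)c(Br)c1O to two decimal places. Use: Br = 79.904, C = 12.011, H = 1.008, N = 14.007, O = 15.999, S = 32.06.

305.15

Molecular formula: C8H9BrN4O2S.
M = 1×79.904 + 8×12.011 + 9×1.008 + 4×14.007 + 2×15.999 + 1×32.06 = 305.15 g/mol.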